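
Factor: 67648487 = 101^1 * 669787^1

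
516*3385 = 1746660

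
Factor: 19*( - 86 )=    - 1634 = -2^1 * 19^1* 43^1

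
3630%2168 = 1462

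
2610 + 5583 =8193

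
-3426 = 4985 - 8411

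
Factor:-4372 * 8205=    - 35872260 = - 2^2*3^1*5^1*547^1*1093^1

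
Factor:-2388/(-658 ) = 1194/329 = 2^1*3^1*7^( - 1)*47^( - 1 )*199^1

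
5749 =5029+720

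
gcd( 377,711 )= 1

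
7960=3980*2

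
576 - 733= -157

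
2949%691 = 185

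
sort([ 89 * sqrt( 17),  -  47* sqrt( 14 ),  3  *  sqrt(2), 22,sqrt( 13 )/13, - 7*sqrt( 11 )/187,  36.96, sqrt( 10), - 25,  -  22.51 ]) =[ - 47 * sqrt( 14), - 25  , - 22.51, - 7*sqrt( 11)/187, sqrt( 13)/13, sqrt( 10), 3*sqrt(2 ) , 22, 36.96,  89*sqrt( 17) ]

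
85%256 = 85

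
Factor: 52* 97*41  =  206804 = 2^2*13^1 *41^1*97^1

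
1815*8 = 14520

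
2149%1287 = 862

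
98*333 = 32634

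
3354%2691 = 663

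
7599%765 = 714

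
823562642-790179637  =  33383005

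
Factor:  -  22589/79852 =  - 2^( - 2 )*7^2  *  461^1 * 19963^(  -  1)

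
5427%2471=485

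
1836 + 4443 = 6279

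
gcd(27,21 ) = 3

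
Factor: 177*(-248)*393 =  - 17251128 = -  2^3*3^2*31^1*59^1*131^1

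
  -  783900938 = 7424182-791325120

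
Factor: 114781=114781^1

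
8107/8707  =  8107/8707 = 0.93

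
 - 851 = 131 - 982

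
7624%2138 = 1210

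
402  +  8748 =9150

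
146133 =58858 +87275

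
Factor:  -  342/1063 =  - 2^1*3^2 * 19^1*1063^ ( - 1 )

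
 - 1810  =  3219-5029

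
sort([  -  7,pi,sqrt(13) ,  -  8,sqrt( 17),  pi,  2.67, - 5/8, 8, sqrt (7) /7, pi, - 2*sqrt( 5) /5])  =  [ - 8, - 7,- 2 * sqrt( 5 )/5 , - 5/8 , sqrt( 7) /7, 2.67, pi,pi, pi, sqrt( 13 ), sqrt( 17), 8]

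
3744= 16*234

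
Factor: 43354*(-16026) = -2^2 * 3^1*53^1*409^1*2671^1 = - 694791204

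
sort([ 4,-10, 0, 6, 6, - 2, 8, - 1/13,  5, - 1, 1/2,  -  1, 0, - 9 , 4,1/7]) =[ - 10, - 9, - 2,-1, - 1  , - 1/13,0  ,  0 , 1/7, 1/2, 4, 4, 5, 6,6 , 8]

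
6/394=3/197 = 0.02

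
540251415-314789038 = 225462377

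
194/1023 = 194/1023 = 0.19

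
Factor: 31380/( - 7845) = -2^2  =  - 4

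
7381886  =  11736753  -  4354867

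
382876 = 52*7363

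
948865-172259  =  776606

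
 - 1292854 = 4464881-5757735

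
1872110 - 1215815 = 656295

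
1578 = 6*263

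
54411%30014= 24397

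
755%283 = 189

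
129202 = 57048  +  72154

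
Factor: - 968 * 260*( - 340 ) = 2^7 * 5^2*11^2 * 13^1  *17^1 = 85571200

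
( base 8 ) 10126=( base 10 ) 4182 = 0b1000001010110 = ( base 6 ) 31210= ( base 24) 766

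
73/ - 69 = - 73/69 =- 1.06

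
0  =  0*603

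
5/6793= 5/6793  =  0.00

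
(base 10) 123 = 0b1111011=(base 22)5D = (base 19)69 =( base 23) 58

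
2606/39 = 66+ 32/39= 66.82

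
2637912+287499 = 2925411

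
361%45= 1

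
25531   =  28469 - 2938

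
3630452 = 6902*526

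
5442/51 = 1814/17 = 106.71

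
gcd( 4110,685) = 685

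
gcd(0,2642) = 2642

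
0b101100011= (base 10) 355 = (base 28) cj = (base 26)DH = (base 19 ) ID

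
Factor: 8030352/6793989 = 2676784/2264663 = 2^4*11^1*67^1*211^(  -  1) * 227^1*10733^( - 1)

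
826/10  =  413/5=82.60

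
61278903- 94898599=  - 33619696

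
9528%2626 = 1650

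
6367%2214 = 1939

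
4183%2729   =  1454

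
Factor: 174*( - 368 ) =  - 2^5 * 3^1*23^1*29^1 =- 64032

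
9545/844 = 11 + 261/844 = 11.31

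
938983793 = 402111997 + 536871796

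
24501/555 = 44 + 27/185 = 44.15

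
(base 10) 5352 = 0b1010011101000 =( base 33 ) 4u6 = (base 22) B16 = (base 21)c2i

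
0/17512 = 0  =  0.00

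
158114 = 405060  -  246946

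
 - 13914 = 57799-71713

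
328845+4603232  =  4932077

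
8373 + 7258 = 15631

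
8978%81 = 68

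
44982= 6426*7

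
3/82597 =3/82597= 0.00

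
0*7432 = 0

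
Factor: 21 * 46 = 966 = 2^1*3^1*7^1*23^1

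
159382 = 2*79691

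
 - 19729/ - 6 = 3288 + 1/6 = 3288.17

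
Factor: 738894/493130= 3^1*5^( - 1 )*11^( - 1)*13^1*4483^( - 1)*9473^1 = 369447/246565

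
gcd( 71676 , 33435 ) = 9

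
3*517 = 1551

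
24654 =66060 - 41406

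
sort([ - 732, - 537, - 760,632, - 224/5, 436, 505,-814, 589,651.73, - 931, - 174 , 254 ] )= [ - 931 , - 814 , - 760,-732,  -  537, - 174, - 224/5 , 254,436, 505 , 589 , 632 , 651.73 ]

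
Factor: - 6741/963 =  - 7 = - 7^1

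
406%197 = 12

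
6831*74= 505494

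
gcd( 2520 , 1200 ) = 120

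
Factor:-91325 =-5^2*13^1*281^1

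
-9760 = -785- 8975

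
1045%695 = 350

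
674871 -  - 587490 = 1262361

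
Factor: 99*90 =2^1* 3^4*5^1*11^1 = 8910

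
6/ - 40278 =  -1 + 6712/6713 = - 0.00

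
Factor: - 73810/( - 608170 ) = 121/997 = 11^2*997^( - 1)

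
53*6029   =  319537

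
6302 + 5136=11438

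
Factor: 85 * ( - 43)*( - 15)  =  54825 = 3^1 * 5^2*17^1*43^1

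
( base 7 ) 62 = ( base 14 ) 32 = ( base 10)44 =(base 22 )20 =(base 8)54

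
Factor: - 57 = -3^1*19^1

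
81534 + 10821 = 92355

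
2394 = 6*399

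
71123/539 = 131+514/539 = 131.95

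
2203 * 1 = 2203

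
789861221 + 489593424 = 1279454645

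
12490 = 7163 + 5327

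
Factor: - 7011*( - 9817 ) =3^2 * 19^1*41^1*9817^1  =  68826987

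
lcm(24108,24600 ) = 1205400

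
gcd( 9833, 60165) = 1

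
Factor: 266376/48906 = 4036/741 =2^2*3^( - 1)* 13^ (  -  1) *19^( - 1) * 1009^1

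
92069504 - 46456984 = 45612520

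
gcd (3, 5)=1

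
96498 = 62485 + 34013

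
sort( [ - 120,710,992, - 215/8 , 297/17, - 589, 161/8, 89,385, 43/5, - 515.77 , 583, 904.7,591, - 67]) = [  -  589, -515.77, - 120, - 67, - 215/8,43/5, 297/17, 161/8 , 89, 385,  583, 591,710 , 904.7,  992 ]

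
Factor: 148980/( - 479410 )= - 78/251=- 2^1*3^1 *13^1*251^( - 1 )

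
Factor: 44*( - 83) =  - 3652=- 2^2* 11^1*83^1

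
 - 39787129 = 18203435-57990564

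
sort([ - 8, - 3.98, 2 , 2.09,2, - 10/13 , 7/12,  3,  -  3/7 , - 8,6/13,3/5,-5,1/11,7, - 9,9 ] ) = [ - 9,-8,-8, - 5, - 3.98 , -10/13,-3/7,1/11 , 6/13, 7/12, 3/5, 2,2, 2.09, 3, 7,9]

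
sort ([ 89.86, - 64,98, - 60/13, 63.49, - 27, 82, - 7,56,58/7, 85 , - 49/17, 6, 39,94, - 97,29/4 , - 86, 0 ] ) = [ - 97,-86, - 64, - 27,-7, - 60/13, - 49/17,  0, 6, 29/4,58/7, 39  ,  56, 63.49, 82, 85,89.86,94 , 98]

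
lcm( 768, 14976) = 29952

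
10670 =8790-  -  1880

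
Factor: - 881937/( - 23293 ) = 3^2*7^1*13999^1 * 23293^(  -  1) 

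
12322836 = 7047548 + 5275288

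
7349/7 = 7349/7 = 1049.86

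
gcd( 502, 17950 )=2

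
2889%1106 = 677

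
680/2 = 340 = 340.00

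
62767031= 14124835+48642196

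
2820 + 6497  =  9317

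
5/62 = 5/62 = 0.08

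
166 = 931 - 765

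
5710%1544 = 1078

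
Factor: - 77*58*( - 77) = 2^1 * 7^2*11^2*29^1 = 343882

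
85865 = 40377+45488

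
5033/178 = 5033/178= 28.28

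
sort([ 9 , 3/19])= [3/19,9]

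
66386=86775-20389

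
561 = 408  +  153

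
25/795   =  5/159=   0.03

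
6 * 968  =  5808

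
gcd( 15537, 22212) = 3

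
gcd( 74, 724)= 2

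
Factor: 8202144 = 2^5 *3^1*85439^1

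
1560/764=2 + 8/191 = 2.04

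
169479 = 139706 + 29773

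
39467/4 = 39467/4   =  9866.75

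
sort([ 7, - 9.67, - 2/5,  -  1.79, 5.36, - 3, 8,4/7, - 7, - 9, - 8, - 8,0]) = [ - 9.67, - 9,-8, - 8, - 7, - 3, - 1.79 , - 2/5, 0, 4/7,  5.36,7, 8] 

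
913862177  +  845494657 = 1759356834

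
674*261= 175914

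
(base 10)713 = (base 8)1311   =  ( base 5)10323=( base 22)1a9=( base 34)kx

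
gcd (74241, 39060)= 9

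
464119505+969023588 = 1433143093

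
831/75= 11 + 2/25 = 11.08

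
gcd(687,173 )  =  1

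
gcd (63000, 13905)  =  45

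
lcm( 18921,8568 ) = 454104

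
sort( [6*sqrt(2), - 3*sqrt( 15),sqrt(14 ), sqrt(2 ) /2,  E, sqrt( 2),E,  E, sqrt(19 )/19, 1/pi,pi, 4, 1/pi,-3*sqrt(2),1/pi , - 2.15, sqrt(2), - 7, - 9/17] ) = [ - 3*sqrt(15 ), - 7, - 3*sqrt(2),-2.15 , - 9/17,  sqrt( 19)/19, 1/pi, 1/pi, 1/pi,  sqrt(2 )/2,sqrt(2),sqrt(2) , E, E, E, pi,sqrt(14 ), 4,  6*sqrt(2 )]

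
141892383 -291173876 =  - 149281493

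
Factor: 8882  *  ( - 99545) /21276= -2^( - 1 ) * 3^( - 3 )*5^1*43^1*197^(-1)*463^1*4441^1 = - 442079345/10638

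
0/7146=0 = 0.00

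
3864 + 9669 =13533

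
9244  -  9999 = - 755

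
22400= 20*1120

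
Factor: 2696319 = 3^2*17^1*17623^1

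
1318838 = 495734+823104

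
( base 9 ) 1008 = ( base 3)1000022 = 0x2E1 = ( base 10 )737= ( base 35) l2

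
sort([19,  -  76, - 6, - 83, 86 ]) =[ - 83,-76 ,  -  6, 19, 86]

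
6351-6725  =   - 374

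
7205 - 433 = 6772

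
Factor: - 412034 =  - 2^1* 7^1*19^1*1549^1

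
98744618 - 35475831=63268787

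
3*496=1488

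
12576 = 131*96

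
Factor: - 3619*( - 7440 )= 2^4*3^1*5^1*7^1 *11^1*31^1*47^1 = 26925360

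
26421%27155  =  26421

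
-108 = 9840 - 9948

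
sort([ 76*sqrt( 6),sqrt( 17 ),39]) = [sqrt( 17),39 , 76*sqrt(6)] 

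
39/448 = 39/448 = 0.09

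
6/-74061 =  - 1 + 24685/24687=   -0.00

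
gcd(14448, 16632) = 168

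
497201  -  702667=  - 205466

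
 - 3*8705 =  - 26115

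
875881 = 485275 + 390606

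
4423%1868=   687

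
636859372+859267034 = 1496126406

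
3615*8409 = 30398535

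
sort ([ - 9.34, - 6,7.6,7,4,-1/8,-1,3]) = [  -  9.34, - 6,-1,-1/8,3,4, 7,7.6]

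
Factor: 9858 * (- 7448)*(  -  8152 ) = 598539274368 = 2^7*3^1*7^2 * 19^1*31^1 * 53^1*1019^1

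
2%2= 0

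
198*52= 10296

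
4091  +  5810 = 9901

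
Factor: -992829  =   - 3^1*330943^1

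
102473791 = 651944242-549470451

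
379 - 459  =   - 80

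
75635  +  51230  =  126865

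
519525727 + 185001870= 704527597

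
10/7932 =5/3966=0.00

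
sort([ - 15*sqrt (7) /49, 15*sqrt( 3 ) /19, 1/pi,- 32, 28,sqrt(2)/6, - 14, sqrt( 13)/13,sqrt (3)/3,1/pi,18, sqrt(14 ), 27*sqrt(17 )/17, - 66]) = [ - 66, - 32, - 14 , - 15 *sqrt(7) /49, sqrt(2)/6,  sqrt( 13 )/13,1/pi, 1/pi, sqrt ( 3 )/3,15*sqrt(3)/19, sqrt( 14), 27*  sqrt(17)/17, 18, 28]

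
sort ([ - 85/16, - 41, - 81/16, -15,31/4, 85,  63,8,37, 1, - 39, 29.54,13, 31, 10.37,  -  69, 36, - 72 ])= [ - 72, - 69, - 41, - 39, - 15, - 85/16,- 81/16,1 , 31/4, 8, 10.37, 13, 29.54,31, 36,37, 63, 85 ] 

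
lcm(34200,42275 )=3043800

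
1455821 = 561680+894141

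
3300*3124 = 10309200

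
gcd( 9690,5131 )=1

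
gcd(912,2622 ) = 114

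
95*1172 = 111340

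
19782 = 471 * 42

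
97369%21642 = 10801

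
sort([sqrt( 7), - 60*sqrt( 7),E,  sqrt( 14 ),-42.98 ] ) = [ - 60*sqrt( 7 ) , - 42.98, sqrt( 7 ),E, sqrt(14 )]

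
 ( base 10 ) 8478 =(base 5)232403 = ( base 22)hb8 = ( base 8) 20436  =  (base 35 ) 6W8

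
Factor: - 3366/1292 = -99/38 =- 2^( - 1)*3^2*11^1 * 19^( - 1) 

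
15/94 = 15/94=0.16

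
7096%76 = 28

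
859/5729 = 859/5729 = 0.15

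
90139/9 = 10015 + 4/9 = 10015.44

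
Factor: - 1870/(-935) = 2^1=2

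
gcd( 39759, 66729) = 87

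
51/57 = 17/19 = 0.89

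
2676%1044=588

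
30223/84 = 359 + 67/84 = 359.80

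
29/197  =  29/197 = 0.15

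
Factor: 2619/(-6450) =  - 2^(- 1) * 3^2*5^( - 2 )*43^ (-1 )*97^1  =  - 873/2150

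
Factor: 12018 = 2^1*3^1*2003^1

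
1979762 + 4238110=6217872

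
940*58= 54520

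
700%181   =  157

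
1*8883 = 8883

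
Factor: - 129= - 3^1*43^1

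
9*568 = 5112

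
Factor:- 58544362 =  - 2^1*17^1*1721893^1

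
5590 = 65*86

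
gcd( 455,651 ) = 7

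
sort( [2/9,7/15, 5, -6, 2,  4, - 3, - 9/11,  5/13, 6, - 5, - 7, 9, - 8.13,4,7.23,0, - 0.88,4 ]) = [ - 8.13, - 7, - 6, - 5, - 3, - 0.88, - 9/11,0,2/9,  5/13,7/15,2,4  ,  4,4, 5,6,7.23, 9]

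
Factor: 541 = 541^1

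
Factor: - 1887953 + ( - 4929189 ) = -6817142 = - 2^1*919^1*3709^1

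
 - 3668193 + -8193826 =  - 11862019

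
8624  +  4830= 13454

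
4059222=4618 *879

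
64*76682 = 4907648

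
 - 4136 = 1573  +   - 5709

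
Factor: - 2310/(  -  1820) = 33/26 = 2^( -1)*3^1  *  11^1*13^(  -  1 ) 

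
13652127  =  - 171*( - 79837)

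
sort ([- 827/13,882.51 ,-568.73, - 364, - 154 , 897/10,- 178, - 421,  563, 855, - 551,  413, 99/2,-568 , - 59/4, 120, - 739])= [ - 739, - 568.73, - 568 , -551, - 421, - 364, - 178, - 154, - 827/13, - 59/4,  99/2, 897/10, 120 , 413,563, 855, 882.51]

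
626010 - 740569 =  - 114559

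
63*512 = 32256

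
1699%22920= 1699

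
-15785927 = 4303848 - 20089775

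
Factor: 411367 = 11^1*37397^1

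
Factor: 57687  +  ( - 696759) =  - 2^5 * 3^2*7^1*317^1 = - 639072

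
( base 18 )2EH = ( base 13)557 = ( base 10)917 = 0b1110010101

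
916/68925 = 916/68925=0.01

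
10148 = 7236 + 2912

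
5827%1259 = 791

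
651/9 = 217/3 = 72.33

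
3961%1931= 99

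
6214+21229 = 27443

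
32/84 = 8/21 = 0.38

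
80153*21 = 1683213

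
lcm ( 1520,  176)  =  16720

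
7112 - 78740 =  - 71628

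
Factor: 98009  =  98009^1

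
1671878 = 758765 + 913113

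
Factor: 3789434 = 2^1*11^1*23^1 * 7489^1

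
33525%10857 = 954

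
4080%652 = 168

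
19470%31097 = 19470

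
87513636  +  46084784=133598420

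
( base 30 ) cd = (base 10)373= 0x175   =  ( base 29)cp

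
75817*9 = 682353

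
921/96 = 307/32 = 9.59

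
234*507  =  118638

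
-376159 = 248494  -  624653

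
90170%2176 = 954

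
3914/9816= 1957/4908  =  0.40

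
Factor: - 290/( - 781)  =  2^1* 5^1 * 11^( -1)*29^1 * 71^(  -  1 ) 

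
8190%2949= 2292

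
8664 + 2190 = 10854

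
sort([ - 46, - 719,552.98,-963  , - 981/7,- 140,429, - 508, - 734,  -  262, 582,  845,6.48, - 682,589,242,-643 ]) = [ - 963, - 734,- 719, - 682, - 643,-508,  -  262,-981/7 ,-140,-46, 6.48,242,  429,552.98,582,589, 845]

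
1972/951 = 2 + 70/951 = 2.07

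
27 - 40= -13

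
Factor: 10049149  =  11^1*439^1 * 2081^1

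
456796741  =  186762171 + 270034570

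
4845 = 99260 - 94415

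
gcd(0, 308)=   308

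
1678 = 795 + 883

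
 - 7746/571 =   -  7746/571 = - 13.57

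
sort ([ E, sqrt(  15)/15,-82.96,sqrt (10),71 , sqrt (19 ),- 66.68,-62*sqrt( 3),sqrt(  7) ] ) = [-62*sqrt ( 3), - 82.96,-66.68,  sqrt(15 )/15,sqrt(7 ), E, sqrt( 10), sqrt( 19 ), 71 ]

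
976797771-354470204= 622327567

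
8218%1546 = 488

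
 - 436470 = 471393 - 907863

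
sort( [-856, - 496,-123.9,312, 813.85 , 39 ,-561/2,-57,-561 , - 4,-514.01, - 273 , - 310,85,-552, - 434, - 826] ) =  [-856, - 826, - 561,-552,-514.01 ,-496, - 434, - 310,-561/2, - 273,  -  123.9, - 57, - 4 , 39,85, 312, 813.85]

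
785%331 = 123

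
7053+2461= 9514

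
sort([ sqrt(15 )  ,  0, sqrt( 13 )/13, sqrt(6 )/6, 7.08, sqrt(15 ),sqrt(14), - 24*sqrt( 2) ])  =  [ - 24 * sqrt(2 ), 0 , sqrt(13 )/13,sqrt(6)/6, sqrt(14),sqrt(15 ),sqrt( 15 ), 7.08]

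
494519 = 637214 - 142695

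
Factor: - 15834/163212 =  - 2^( - 1) * 13^1 * 67^( - 1 ) = - 13/134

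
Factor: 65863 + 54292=5^1*7^1*3433^1=120155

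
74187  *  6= 445122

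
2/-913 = -1+911/913 = - 0.00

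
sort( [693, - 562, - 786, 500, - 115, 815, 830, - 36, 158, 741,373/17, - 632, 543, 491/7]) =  [ - 786, - 632,-562, - 115, - 36, 373/17, 491/7, 158,500, 543 , 693, 741, 815, 830]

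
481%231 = 19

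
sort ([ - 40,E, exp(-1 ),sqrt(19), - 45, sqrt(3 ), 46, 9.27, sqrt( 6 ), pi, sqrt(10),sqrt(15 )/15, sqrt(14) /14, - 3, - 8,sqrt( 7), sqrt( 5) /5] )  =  [  -  45, - 40,-8, - 3,sqrt(  15) /15,sqrt(14)/14,exp(-1), sqrt (5) /5,sqrt( 3 ), sqrt( 6 ),  sqrt (7), E, pi, sqrt(10 ),sqrt(19 ), 9.27,46] 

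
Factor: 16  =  2^4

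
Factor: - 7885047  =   - 3^1 * 71^1 * 37019^1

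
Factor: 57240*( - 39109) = -2238599160 = - 2^3*3^3*5^1*7^1*37^1*53^1*151^1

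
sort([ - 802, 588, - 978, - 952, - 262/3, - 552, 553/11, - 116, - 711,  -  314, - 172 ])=[ - 978, - 952,- 802, - 711, - 552, - 314, - 172, - 116, - 262/3,553/11 , 588]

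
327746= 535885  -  208139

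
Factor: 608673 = 3^1 * 13^1*15607^1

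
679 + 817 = 1496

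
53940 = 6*8990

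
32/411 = 32/411 = 0.08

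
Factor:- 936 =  - 2^3*3^2*13^1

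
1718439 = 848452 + 869987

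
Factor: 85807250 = 2^1*5^3 * 23^1 * 14923^1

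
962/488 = 481/244= 1.97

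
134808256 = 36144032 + 98664224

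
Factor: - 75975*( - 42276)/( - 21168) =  - 2^(-2 ) * 3^( - 1)*5^2 * 7^( - 2)*13^1*271^1*1013^1 = -89219975/588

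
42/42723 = 14/14241 =0.00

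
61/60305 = 61/60305 = 0.00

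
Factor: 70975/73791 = 3^(-4)*5^2 * 17^1*167^1 * 911^( - 1) 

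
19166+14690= 33856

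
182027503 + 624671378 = 806698881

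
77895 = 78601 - 706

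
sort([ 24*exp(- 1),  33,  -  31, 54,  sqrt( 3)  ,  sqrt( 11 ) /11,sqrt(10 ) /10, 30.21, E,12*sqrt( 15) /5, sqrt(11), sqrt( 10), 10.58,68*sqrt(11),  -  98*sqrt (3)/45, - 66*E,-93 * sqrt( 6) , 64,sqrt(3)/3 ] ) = [-93*sqrt(6), - 66*E, - 31, - 98 * sqrt(3)/45, sqrt (11)/11,sqrt ( 10 )/10 , sqrt(3)/3,  sqrt(3), E, sqrt (10),sqrt( 11),24*exp( - 1), 12*sqrt( 15)/5,10.58,30.21, 33, 54, 64,68*sqrt(11)]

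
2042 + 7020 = 9062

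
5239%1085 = 899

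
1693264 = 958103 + 735161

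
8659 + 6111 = 14770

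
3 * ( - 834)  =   - 2502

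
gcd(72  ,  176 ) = 8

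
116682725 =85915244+30767481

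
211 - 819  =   - 608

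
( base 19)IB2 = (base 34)5rb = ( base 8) 15065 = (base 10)6709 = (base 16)1A35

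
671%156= 47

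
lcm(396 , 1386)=2772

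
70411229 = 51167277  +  19243952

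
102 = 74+28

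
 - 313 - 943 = -1256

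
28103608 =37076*758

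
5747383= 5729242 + 18141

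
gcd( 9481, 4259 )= 1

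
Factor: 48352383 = 3^7*22109^1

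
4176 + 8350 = 12526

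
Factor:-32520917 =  - 11^1*13^1*227419^1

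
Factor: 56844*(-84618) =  - 2^3*3^5*1567^1*1579^1=   -4810025592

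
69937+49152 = 119089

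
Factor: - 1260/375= - 84/25 = -2^2*3^1*5^( - 2) * 7^1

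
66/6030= 11/1005 =0.01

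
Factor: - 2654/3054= - 3^(- 1 )  *509^( - 1)*1327^1= - 1327/1527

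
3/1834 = 3/1834=0.00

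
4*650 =2600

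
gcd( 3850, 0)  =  3850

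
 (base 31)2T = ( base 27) 3A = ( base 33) 2p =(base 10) 91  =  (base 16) 5b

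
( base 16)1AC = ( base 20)118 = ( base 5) 3203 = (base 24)hk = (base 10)428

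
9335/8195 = 1+228/1639 = 1.14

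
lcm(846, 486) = 22842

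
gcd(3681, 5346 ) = 9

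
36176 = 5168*7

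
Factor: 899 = 29^1*31^1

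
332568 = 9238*36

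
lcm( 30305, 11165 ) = 212135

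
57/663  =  19/221= 0.09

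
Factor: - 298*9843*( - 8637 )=2^1*3^2*17^1 * 149^1*193^1*2879^1 = 25334169318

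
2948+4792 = 7740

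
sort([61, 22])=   [22,61] 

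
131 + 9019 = 9150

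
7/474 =7/474= 0.01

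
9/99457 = 9/99457 = 0.00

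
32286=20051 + 12235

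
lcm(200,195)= 7800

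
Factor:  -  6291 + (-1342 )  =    -  7633 = -  17^1*449^1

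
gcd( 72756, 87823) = 1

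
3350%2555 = 795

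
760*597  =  453720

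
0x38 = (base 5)211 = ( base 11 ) 51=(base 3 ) 2002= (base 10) 56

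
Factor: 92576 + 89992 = 182568=2^3*3^1*7607^1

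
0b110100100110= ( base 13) 16bc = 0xd26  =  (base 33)330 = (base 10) 3366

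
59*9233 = 544747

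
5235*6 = 31410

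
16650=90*185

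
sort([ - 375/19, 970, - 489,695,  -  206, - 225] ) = [ - 489, - 225,-206,-375/19,695, 970 ] 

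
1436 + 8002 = 9438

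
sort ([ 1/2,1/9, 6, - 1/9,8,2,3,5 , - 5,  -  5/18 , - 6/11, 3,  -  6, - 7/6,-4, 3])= [ - 6, - 5, - 4,-7/6, - 6/11, - 5/18, - 1/9, 1/9, 1/2, 2,3,  3,3,5,6, 8 ]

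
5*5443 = 27215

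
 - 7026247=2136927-9163174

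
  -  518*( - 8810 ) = 4563580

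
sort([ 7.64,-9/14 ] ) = [  -  9/14, 7.64]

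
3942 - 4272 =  - 330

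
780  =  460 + 320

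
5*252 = 1260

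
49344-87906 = - 38562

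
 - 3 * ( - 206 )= 618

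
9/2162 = 9/2162 = 0.00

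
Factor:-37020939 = -3^1*12340313^1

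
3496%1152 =40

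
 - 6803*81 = - 551043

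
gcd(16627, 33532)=1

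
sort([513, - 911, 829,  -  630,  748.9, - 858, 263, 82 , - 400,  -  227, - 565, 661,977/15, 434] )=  [  -  911  , - 858,-630,-565, - 400, -227,977/15,82,263, 434,513,661,748.9,829]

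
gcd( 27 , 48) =3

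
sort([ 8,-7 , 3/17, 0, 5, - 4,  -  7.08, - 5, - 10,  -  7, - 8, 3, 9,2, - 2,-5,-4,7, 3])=[-10, - 8,-7.08, - 7,- 7, - 5,- 5, - 4, - 4,-2, 0, 3/17,  2, 3, 3 , 5,7, 8, 9 ]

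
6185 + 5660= 11845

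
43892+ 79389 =123281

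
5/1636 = 5/1636= 0.00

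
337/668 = 337/668 = 0.50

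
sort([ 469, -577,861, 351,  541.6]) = [ - 577, 351,469 , 541.6,861] 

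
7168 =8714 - 1546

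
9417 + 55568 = 64985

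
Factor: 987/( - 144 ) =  - 2^(-4)*3^( - 1 )*7^1*47^1 = - 329/48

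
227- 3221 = - 2994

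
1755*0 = 0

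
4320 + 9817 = 14137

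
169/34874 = 169/34874 = 0.00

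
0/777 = 0= 0.00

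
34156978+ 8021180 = 42178158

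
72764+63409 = 136173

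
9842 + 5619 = 15461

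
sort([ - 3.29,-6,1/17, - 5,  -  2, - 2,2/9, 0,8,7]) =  [ - 6,-5, - 3.29, - 2,  -  2,0,  1/17,2/9,7 , 8 ] 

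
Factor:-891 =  - 3^4*11^1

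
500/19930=50/1993 = 0.03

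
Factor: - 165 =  - 3^1*5^1*11^1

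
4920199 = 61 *80659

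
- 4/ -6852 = 1/1713 = 0.00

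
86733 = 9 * 9637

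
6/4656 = 1/776   =  0.00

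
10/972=5/486 = 0.01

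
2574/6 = 429 = 429.00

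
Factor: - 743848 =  - 2^3*7^1 * 37^1*359^1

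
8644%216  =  4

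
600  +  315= 915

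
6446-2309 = 4137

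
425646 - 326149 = 99497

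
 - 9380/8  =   - 1173 + 1/2 = - 1172.50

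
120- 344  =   - 224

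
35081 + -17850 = 17231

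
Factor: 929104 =2^4 * 11^1*5279^1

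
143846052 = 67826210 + 76019842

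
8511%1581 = 606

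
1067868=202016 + 865852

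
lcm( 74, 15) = 1110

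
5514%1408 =1290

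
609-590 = 19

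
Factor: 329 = 7^1*47^1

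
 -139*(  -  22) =3058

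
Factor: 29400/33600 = 2^( - 3 )*7^1 = 7/8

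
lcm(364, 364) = 364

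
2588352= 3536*732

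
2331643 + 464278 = 2795921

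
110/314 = 55/157 = 0.35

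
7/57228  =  7/57228=0.00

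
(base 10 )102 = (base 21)4I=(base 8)146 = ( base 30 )3c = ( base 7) 204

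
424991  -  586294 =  - 161303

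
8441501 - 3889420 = 4552081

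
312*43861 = 13684632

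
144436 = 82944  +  61492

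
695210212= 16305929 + 678904283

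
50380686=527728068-477347382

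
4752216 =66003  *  72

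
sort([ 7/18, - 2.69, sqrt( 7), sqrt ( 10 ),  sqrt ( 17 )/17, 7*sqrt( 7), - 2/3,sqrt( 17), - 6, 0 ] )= [-6, - 2.69,  -  2/3, 0,sqrt(17) /17, 7/18, sqrt( 7),  sqrt( 10 ), sqrt ( 17), 7*sqrt(7)]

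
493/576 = 493/576=0.86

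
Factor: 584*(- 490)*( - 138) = 39490080=2^5 * 3^1*5^1*7^2*23^1*73^1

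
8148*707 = 5760636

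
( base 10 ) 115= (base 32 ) 3j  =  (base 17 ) 6d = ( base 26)4b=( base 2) 1110011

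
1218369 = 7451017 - 6232648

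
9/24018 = 3/8006=0.00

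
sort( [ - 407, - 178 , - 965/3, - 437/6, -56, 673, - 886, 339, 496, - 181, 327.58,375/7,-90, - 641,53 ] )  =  [-886, -641,-407, - 965/3, - 181,-178, - 90,-437/6,  -  56, 53, 375/7, 327.58,339 , 496, 673]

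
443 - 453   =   - 10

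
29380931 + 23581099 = 52962030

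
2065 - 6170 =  - 4105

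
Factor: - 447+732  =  285 = 3^1*5^1*19^1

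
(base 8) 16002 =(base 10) 7170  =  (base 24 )CAI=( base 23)dch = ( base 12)4196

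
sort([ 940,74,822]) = [ 74 , 822, 940]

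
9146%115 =61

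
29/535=29/535 = 0.05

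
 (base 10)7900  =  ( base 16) 1edc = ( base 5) 223100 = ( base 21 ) HJ4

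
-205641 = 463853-669494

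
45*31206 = 1404270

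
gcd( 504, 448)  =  56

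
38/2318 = 1/61 = 0.02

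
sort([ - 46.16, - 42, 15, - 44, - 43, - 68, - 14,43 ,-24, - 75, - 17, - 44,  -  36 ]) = [ - 75, - 68, - 46.16 , - 44, - 44, - 43, - 42, - 36, - 24 , - 17, - 14,  15, 43]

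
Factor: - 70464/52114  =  -2^5 * 3^1*71^( - 1 ) = - 96/71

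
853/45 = 18  +  43/45 = 18.96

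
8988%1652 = 728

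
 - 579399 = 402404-981803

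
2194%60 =34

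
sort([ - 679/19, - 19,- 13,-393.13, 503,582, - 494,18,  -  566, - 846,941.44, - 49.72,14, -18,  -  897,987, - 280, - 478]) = [ - 897, - 846, - 566, - 494,  -  478,  -  393.13, - 280,-49.72 , - 679/19, - 19,- 18,  -  13,14,18,503,582, 941.44,987]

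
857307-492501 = 364806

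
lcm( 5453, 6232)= 43624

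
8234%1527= 599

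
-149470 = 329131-478601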